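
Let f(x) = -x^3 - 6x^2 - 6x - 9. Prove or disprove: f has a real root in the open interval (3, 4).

f has no root in that interval.

f(3) = -108 and f(4) = -193, both negative, so a sign-change argument is unavailable; we show f keeps this sign on the whole interval.
Shift to the endpoint 3: with x = 3 + u (0 < u < 1), one computes f(3 + u) = -u^3 - 15u^2 - 69u - 108.
All 4 nonzero coefficients of this polynomial in u are negative; hence for u > 0 the value is a sum of negative terms (the constant -108 among them).
Therefore f(x) < 0 throughout (3, 4), and f has no zero there.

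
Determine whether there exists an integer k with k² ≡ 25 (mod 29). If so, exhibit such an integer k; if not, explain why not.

k = 24 works: 24² = 576, and 576 − 25 = 551 = 19·29.

k = 24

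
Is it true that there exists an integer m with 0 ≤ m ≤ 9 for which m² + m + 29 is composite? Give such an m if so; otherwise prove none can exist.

m = 2

At m = 2: 2² + 2 + 29 = 35 = 5·7, which is composite.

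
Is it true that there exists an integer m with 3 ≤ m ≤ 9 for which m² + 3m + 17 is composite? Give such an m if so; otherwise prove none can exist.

m = 3

At m = 3: 3² + 3·3 + 17 = 35 = 5·7, which is composite.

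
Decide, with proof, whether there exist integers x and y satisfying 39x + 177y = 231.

x = 15, y = -2

gcd(39, 177) = 3, and 3 divides 231, so integer solutions exist.
Dividing through by 3 reduces the equation to 13x + 59y = 77.
Dividing repeatedly: 59 = 4·13 + 7, 13 = 1·7 + 6, 7 = 1·6 + 1, 6 = 6·1 + 0.
Unwinding: 1 = 7 − 1·6 = 7 − (13 − 1·7) = −13 + 2·7 = −13 + 2·(59 − 4·13) = 2·59 − 9·13, i.e. 13·(-9) + 59·2 = 1.
Multiplying through by 77: x = (-9)·77 = -693, y = 2·77 = 154 is a solution.
Shifting by a multiple of (59, −13) keeps it a solution: x = -693 + 12·59 = 15, y = 154 − 12·13 = -2.
Check: 39·15 + 177·(-2) = 585 − 354 = 231. ✓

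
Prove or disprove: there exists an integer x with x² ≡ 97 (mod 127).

127 is prime, so by Euler's criterion 97 is a square mod 127 iff 97^((127−1)/2) = 97^63 ≡ 1 (mod 127).
Repeated squaring mod 127: 97^2 = 9409 ≡ 11; 97^4 ≡ 11² = 121 ≡ 121; 97^8 ≡ 121² = 14641 ≡ 36; 97^16 ≡ 36² = 1296 ≡ 26; 97^32 ≡ 26² = 676 ≡ 41.
Since 63 = 32 + 16 + 8 + 4 + 2 + 1, 97^63 ≡ 41 · 26 · 36 · 121 · 11 · 97; multiplying out mod 127: 41·26 = 1066 ≡ 50, then 50·36 = 1800 ≡ 22, then 22·121 = 2662 ≡ 122, then 122·11 = 1342 ≡ 72, then 72·97 = 6984 ≡ 126. Thus 97^63 ≡ 126 ≡ −1 (mod 127).
By Euler's criterion 97 is a quadratic non-residue mod 127: no x satisfies x² ≡ 97 (mod 127).

There is no such integer.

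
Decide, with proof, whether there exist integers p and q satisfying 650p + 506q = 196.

Every value of 650p + 506q is a multiple of gcd(650, 506) = 2; since 2 ∣ 196, solutions exist.
Dividing through by 2 reduces the equation to 325p + 253q = 98.
Euclidean algorithm: 325 = 1·253 + 72, 253 = 3·72 + 37, 72 = 1·37 + 35, 37 = 1·35 + 2, 35 = 17·2 + 1, 2 = 2·1 + 0.
Working back up the chain: 1 = 35 − 17·2 = 35 − 17·(37 − 1·35) = −17·37 + 18·35 = −17·37 + 18·(72 − 1·37) = 18·72 − 35·37 = 18·72 − 35·(253 − 3·72) = −35·253 + 123·72 = −35·253 + 123·(325 − 1·253) = 123·325 − 158·253. So 325·123 + 253·(-158) = 1.
Multiplying through by 98: p = 123·98 = 12054, q = (-158)·98 = -15484 is a solution.
Shifting by a multiple of (253, −325) keeps it a solution: p = 12054 − 47·253 = 163, q = -15484 + 47·325 = -209.
Check: 650·163 + 506·(-209) = 105950 − 105754 = 196. ✓

p = 163, q = -209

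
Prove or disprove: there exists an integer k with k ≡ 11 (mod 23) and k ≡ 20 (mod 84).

k = 356

gcd(23, 84) = 1, so the Chinese Remainder Theorem guarantees exactly one residue class mod 1932 satisfying both.
Any solution of the first congruence is k = 11 + 23t; substituting into the second, 23t ≡ 20 − 11 ≡ 9 (mod 84).
To invert 23 modulo 84: 84 = 3·23 + 15, 23 = 1·15 + 8, 15 = 1·8 + 7, 8 = 1·7 + 1, 7 = 7·1 + 0, and unwinding, 1 = 8 − 1·7 = 8 − (15 − 1·8) = −15 + 2·8 = −15 + 2·(23 − 1·15) = 2·23 − 3·15 = 2·23 − 3·(84 − 3·23) = −3·84 + 11·23. Thus 23⁻¹ ≡ 11 (mod 84).
Therefore t ≡ 11·9 = 99 ≡ 15 (mod 84).
With t = 15: k = 11 + 23·15 = 356.
Indeed 356 ≡ 11 (mod 23) and 356 ≡ 20 (mod 84).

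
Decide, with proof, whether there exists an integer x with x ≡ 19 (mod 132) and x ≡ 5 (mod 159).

There is no such integer.

Reduce both congruences modulo 3, which divides 132 and 159: they say x ≡ 19 (mod 3) and x ≡ 5 (mod 3).
But 19 mod 3 = 1 while 5 mod 3 = 2, a contradiction.
Hence the system has no solution.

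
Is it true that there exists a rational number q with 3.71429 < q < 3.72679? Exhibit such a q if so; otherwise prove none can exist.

q = 67/18

Scale by 18: the interval becomes (66.85722, 67.08222), which contains the integer 67.
So q = 67/18 works: it is a ratio of integers, and dividing 18·3.71429 < 67 < 18·3.72679 through by 18 gives 3.71429 < 67/18 < 3.72679.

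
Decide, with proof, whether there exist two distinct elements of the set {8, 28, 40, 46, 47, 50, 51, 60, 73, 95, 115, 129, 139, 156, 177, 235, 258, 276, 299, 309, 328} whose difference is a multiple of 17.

47 and 115 are such a pair.

47 mod 17 = 13 and 115 mod 17 = 13, so 115 − 47 = 68 = 4·17.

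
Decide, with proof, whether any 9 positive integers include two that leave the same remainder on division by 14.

No; for instance {40, 41, 42, 43, 44, 45, 46, 47, 48} is a counterexample.

Consider the 9 integers 40, 41, …, 48. They lie in distinct residue classes modulo 14, since 9 ≤ 14.
So no two of them leave the same remainder on division by 14; the claim fails for this set.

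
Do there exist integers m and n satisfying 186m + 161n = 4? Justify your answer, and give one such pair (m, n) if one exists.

Since gcd(186, 161) = 1, every integer is an integer combination of 186 and 161.
Euclidean algorithm: 186 = 1·161 + 25, 161 = 6·25 + 11, 25 = 2·11 + 3, 11 = 3·3 + 2, 3 = 1·2 + 1, 2 = 2·1 + 0.
Back-substituting, 1 = 3 − 1·2 = 3 − (11 − 3·3) = −11 + 4·3 = −11 + 4·(25 − 2·11) = 4·25 − 9·11 = 4·25 − 9·(161 − 6·25) = −9·161 + 58·25 = −9·161 + 58·(186 − 1·161) = 58·186 − 67·161; that is, 186·58 + 161·(-67) = 1.
Scaling by 4 gives the particular solution (m, n) = (232, -268).
The general solution is m = 232 + 161k, n = -268 − 186k; taking k = -1 gives the smaller pair m = 71, n = -82.
Check: 186·71 + 161·(-82) = 13206 − 13202 = 4. ✓

m = 71, n = -82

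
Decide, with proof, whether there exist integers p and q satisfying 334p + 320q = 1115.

Any value of 334p + 320q is a multiple of gcd(334, 320) = 2.
However 1115 leaves remainder 1 on division by 2.
So the equation is unsolvable over ℤ.

No such integers exist.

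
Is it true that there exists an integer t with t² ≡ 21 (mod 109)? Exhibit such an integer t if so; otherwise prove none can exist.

t = 81

Take t = 81. Then 81² = 6561 = 60·109 + 21, so 81² ≡ 21 (mod 109).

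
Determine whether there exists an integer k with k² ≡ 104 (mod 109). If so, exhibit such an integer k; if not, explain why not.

k = 70

Take k = 70. Then 70² = 4900 = 44·109 + 104, so 70² ≡ 104 (mod 109).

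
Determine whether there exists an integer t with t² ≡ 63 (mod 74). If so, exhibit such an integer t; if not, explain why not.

t = 27 works: 27² = 729, and 729 − 63 = 666 = 9·74.

t = 27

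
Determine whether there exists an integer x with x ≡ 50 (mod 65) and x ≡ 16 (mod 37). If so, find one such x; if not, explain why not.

The moduli 65 and 37 are coprime, so by the Chinese Remainder Theorem a unique solution modulo 2405 exists.
Write x = 50 + 65t and require 50 + 65t ≡ 16 (mod 37), i.e. 65t ≡ 3 (mod 37).
65 ≡ 28 (mod 37), so this reads 28t ≡ 3 (mod 37). To invert 28 modulo 37: 37 = 1·28 + 9, 28 = 3·9 + 1, 9 = 9·1 + 0, and unwinding, 1 = 28 − 3·9 = 28 − 3·(37 − 1·28) = −3·37 + 4·28. Thus 28⁻¹ ≡ 4 (mod 37).
Therefore t ≡ 4·3 = 12 (mod 37).
With t = 12: x = 50 + 65·12 = 830.
Verify: 830 = 12·65 + 50 and 830 = 22·37 + 16. ✓

x = 830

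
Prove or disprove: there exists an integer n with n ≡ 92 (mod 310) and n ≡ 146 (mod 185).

There is no such integer.

Both moduli are multiples of 5 = gcd(310, 185), so any solution would satisfy n ≡ 92 and n ≡ 146 modulo 5 simultaneously.
But 92 mod 5 = 2 while 146 mod 5 = 1, a contradiction.
So no integer satisfies both congruences.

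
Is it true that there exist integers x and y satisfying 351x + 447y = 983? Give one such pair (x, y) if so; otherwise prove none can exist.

Both 351 and 447 are divisible by gcd(351, 447) = 3, hence so is any combination 351x + 447y.
But 983 = 3·327 + 2, so 3 ∤ 983.
So the equation is unsolvable over ℤ.

There are no such integers.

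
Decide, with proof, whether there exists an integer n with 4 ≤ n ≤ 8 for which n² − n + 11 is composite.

The values for n = 4, 5, …, 8 are 23, 31, 41, 53, 67, and each of these is prime.
So no value in the range makes the expression composite.

There is no such integer n in that range.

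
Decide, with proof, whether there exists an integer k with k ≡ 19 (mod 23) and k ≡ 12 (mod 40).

k = 732

Since 23 and 40 share no common factor, CRT says the pair of congruences has a solution (unique mod 920).
Write k = 19 + 23t and require 19 + 23t ≡ 12 (mod 40), i.e. 23t ≡ 33 (mod 40).
Since 23·7 = 161 = 4·40 + 1, the inverse of 23 mod 40 is 7.
Therefore t ≡ 7·33 = 231 ≡ 31 (mod 40).
Taking t = 31 gives k = 19 + 23·31 = 732.
Verify: 732 = 31·23 + 19 and 732 = 18·40 + 12. ✓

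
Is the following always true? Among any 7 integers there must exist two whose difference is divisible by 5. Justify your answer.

Partition the integers by their residue mod 5; there are 5 classes.
Placing 7 integers into 5 classes, some class receives at least two — say a and b.
Their difference a − b is then a multiple of 5.

True.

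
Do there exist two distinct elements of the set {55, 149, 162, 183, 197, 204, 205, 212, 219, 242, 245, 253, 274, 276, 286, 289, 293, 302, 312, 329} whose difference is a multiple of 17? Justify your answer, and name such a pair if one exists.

55 mod 17 = 4 and 242 mod 17 = 4, so 242 − 55 = 187 = 11·17.

55 and 242 are such a pair.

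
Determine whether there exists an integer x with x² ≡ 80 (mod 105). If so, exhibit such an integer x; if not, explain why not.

Reduce modulo 3, which divides 105: we would need x² ≡ 2 (mod 3).
Computing x² mod 3 for x = 0, 1, …, 1 (enough, by the symmetry x ↦ 3 − x) gives 0, 1.
So the quadratic residues mod 3 are {0, 1}, and 2 is not among them.
Therefore x² ≡ 80 (mod 105) has no solution.

No, no such integer exists.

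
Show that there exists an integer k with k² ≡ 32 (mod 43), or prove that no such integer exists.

No, no such integer exists.

43 is prime, so by Euler's criterion 32 is a square mod 43 iff 32^((43−1)/2) = 32^21 ≡ 1 (mod 43).
Repeated squaring mod 43: 32^2 = 1024 ≡ 35; 32^4 ≡ 35² = 1225 ≡ 21; 32^8 ≡ 21² = 441 ≡ 11; 32^16 ≡ 11² = 121 ≡ 35.
Since 21 = 16 + 4 + 1, 32^21 ≡ 35 · 21 · 32; multiplying out mod 43: 35·21 = 735 ≡ 4, then 4·32 = 128 ≡ 42. Thus 32^21 ≡ 42 ≡ −1 (mod 43).
By Euler's criterion 32 is a quadratic non-residue mod 43: no k satisfies k² ≡ 32 (mod 43).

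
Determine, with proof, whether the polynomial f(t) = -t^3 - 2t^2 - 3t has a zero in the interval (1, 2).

No.

Evaluate at the endpoints: f(1) = -6, f(2) = -22 — same sign (negative).
f'(t) = -3t^2 - 4t - 3 has discriminant (-4)² − 4·(-3)·(-3) = -20 < 0, so f' has no real roots and is negative for every real t.
Hence f is strictly decreasing on ℝ, and in particular on [1, 2]. A strictly monotone function with same-sign endpoint values stays negative on the whole interval, so f has no zero in (1, 2).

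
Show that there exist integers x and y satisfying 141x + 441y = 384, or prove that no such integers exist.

gcd(141, 441) = 3, and 3 divides 384, so integer solutions exist.
Dividing through by 3 reduces the equation to 47x + 147y = 128.
Run the Euclidean algorithm on 147 and 47: 147 = 3·47 + 6, 47 = 7·6 + 5, 6 = 1·5 + 1, 5 = 5·1 + 0.
Back-substituting, 1 = 6 − 1·5 = 6 − (47 − 7·6) = −47 + 8·6 = −47 + 8·(147 − 3·47) = 8·147 − 25·47; that is, 47·(-25) + 147·8 = 1.
Times 128: 47·(-3200) + 147·1024 = 128, so (-3200, 1024) solves it.
Adding 22·147 to x and subtracting 22·47 from y gives the tidier solution (34, -10).
Indeed 141·34 + 441·(-10) = 4794 − 4410 = 384.

x = 34, y = -10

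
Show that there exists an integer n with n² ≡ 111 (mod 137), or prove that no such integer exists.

No, no such integer exists.

Apply Euler's criterion with the prime 137: 111 is a quadratic residue iff 111^68 ≡ 1 (mod 137), and a non-residue iff it is ≡ −1.
Repeated squaring mod 137: 111^2 = 12321 ≡ 128; 111^4 ≡ 128² = 16384 ≡ 81; 111^8 ≡ 81² = 6561 ≡ 122; 111^16 ≡ 122² = 14884 ≡ 88; 111^32 ≡ 88² = 7744 ≡ 72; 111^64 ≡ 72² = 5184 ≡ 115.
Since 68 = 64 + 4, 111^68 ≡ 115 · 81; multiplying out mod 137: 115·81 = 9315 ≡ 136. Thus 111^68 ≡ 136 ≡ −1 (mod 137).
The value −1 means 111 is a non-residue modulo 137, so n² ≡ 111 (mod 137) is impossible.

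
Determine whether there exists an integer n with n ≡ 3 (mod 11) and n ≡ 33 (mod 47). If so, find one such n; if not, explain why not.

gcd(11, 47) = 1, so the Chinese Remainder Theorem guarantees exactly one residue class mod 517 satisfying both.
Any solution of the first congruence is n = 3 + 11t; substituting into the second, 11t ≡ 33 − 3 ≡ 30 (mod 47).
Note 11·30 = 330 ≡ 1 (mod 47) (as 330 − 1 = 7·47), so 11⁻¹ ≡ 30.
Therefore t ≡ 30·30 = 900 ≡ 7 (mod 47).
Taking t = 7 gives n = 3 + 11·7 = 80.
Indeed 80 ≡ 3 (mod 11) and 80 ≡ 33 (mod 47).

n = 80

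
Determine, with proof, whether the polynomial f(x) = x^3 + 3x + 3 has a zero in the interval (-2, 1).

Yes, f has a root in the interval.

f(-2) = -11 and f(1) = 7, which have opposite signs.
As a polynomial, f is continuous on every closed interval.
By the Intermediate Value Theorem, f takes the value 0 somewhere in the open interval.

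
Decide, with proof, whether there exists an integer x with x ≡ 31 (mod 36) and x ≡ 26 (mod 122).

Reduce both congruences modulo 2, which divides 36 and 122: they say x ≡ 31 (mod 2) and x ≡ 26 (mod 2).
However 31 ≡ 1 and 26 ≡ 0 (mod 2), and 1 ≠ 0.
So no integer satisfies both congruences.

No such integer exists.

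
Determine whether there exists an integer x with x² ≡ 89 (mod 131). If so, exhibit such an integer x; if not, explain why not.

Take x = 58. Then 58² = 3364 = 25·131 + 89, so 58² ≡ 89 (mod 131).

x = 58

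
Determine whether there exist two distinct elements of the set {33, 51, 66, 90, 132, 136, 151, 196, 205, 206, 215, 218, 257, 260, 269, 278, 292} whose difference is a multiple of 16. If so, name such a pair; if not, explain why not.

Yes: 33 and 257.

33 mod 16 = 1 and 257 mod 16 = 1, so 257 − 33 = 224 = 14·16.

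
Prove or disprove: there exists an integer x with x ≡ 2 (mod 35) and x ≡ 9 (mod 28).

x = 37

Here gcd(35, 28) = 7, and both 2 and 9 leave remainder 2 mod 7, so the system is consistent.
The integers ≡ 2 (mod 35) are 2, 37, …; their remainders mod 28 are 2, 9, so x = 37 is the first that is ≡ 9 (mod 28).
Indeed 37 ≡ 2 (mod 35) and 37 ≡ 9 (mod 28).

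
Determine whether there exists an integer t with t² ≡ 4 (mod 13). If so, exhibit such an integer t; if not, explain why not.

Take t = 11. Then 11² = 121 = 9·13 + 4, so 11² ≡ 4 (mod 13).

t = 11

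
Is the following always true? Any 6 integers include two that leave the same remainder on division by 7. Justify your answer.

Take the 6 consecutive integers 11, 12, …, 16: their residues mod 7 are all distinct because 6 ≤ 7.
So no two of them leave the same remainder on division by 7; the claim fails for this set.

No, the set {11, 12, 13, 14, 15, 16} is a counterexample.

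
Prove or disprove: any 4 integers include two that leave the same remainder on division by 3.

Yes.

Each integer lies in one of the 3 residue classes modulo 3.
With 4 integers and only 3 classes, the pigeonhole principle forces two of them, say a and b, into the same class.
So a and b have equal remainders mod 3, which is exactly what was to be shown.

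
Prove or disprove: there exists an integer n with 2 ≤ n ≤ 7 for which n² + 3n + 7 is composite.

At n = 4: 4² + 3·4 + 7 = 35 = 5·7, which is composite.

n = 4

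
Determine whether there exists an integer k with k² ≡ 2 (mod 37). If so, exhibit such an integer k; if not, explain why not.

Apply Euler's criterion with the prime 37: 2 is a quadratic residue iff 2^18 ≡ 1 (mod 37), and a non-residue iff it is ≡ −1.
Repeated squaring mod 37: 2^2 = 4 ≡ 4; 2^4 ≡ 4² = 16 ≡ 16; 2^8 ≡ 16² = 256 ≡ 34; 2^16 ≡ 34² = 1156 ≡ 9.
Since 18 = 16 + 2, 2^18 ≡ 9 · 4; multiplying out mod 37: 9·4 = 36 ≡ 36. Thus 2^18 ≡ 36 ≡ −1 (mod 37).
The value −1 means 2 is a non-residue modulo 37, so k² ≡ 2 (mod 37) is impossible.

No, no such integer exists.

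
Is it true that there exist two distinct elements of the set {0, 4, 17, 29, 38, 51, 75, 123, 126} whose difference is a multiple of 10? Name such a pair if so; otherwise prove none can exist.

Two integers differ by a multiple of 10 exactly when they have the same residue mod 10. The residues are 0↦0, 4↦4, 17↦7, 29↦9, 38↦8, 51↦1, 75↦5, 123↦3, 126↦6.
All 9 residues are distinct, so no two elements differ by a multiple of 10.

No such pair exists.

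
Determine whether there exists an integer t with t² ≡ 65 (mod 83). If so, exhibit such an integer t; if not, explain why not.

t = 27

Take t = 27. Then 27² = 729 = 8·83 + 65, so 27² ≡ 65 (mod 83).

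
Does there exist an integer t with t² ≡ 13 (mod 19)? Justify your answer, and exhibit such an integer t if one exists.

No, no such integer exists.

Since (19 − t)² ≡ t² (mod 19), it suffices to square t = 0, 1, …, 9: the residues are 0, 1, 4, 9, 16, 6, 17, 11, 7, 5.
The set of squares mod 19 is therefore {0, 1, 4, 5, 6, 7, 9, 11, 16, 17}, which does not contain 13.
Therefore t² ≡ 13 (mod 19) has no solution.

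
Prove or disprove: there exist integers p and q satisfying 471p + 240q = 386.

gcd(471, 240) = 3, so every integer of the form 471p + 240q is a multiple of 3.
However 386 leaves remainder 2 on division by 3.
Hence no integers p, q satisfy the equation.

No, no such integers exist.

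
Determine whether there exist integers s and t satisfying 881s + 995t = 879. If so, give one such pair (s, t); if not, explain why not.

s = 804, t = -711

Since gcd(881, 995) = 1, every integer is an integer combination of 881 and 995.
Dividing repeatedly: 995 = 1·881 + 114, 881 = 7·114 + 83, 114 = 1·83 + 31, 83 = 2·31 + 21, 31 = 1·21 + 10, 21 = 2·10 + 1, 10 = 10·1 + 0.
Working back up the chain: 1 = 21 − 2·10 = 21 − 2·(31 − 1·21) = −2·31 + 3·21 = −2·31 + 3·(83 − 2·31) = 3·83 − 8·31 = 3·83 − 8·(114 − 1·83) = −8·114 + 11·83 = −8·114 + 11·(881 − 7·114) = 11·881 − 85·114 = 11·881 − 85·(995 − 1·881) = −85·995 + 96·881. So 881·96 + 995·(-85) = 1.
Scaling by 879 gives the particular solution (s, t) = (84384, -74715).
Subtracting 84·995 from s and adding 84·881 to t gives the tidier solution (804, -711).
Check: 881·804 + 995·(-711) = 708324 − 707445 = 879. ✓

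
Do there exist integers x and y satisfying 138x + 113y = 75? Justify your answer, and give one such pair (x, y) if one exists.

x = 3, y = -3

Since gcd(138, 113) = 1, every integer is an integer combination of 138 and 113.
Run the Euclidean algorithm on 138 and 113: 138 = 1·113 + 25, 113 = 4·25 + 13, 25 = 1·13 + 12, 13 = 1·12 + 1, 12 = 12·1 + 0.
Back-substituting, 1 = 13 − 1·12 = 13 − (25 − 1·13) = −25 + 2·13 = −25 + 2·(113 − 4·25) = 2·113 − 9·25 = 2·113 − 9·(138 − 1·113) = −9·138 + 11·113; that is, 138·(-9) + 113·11 = 1.
Scaling by 75 gives the particular solution (x, y) = (-675, 825).
Adding 6·113 to x and subtracting 6·138 from y gives the tidier solution (3, -3).
Check: 138·3 + 113·(-3) = 414 − 339 = 75. ✓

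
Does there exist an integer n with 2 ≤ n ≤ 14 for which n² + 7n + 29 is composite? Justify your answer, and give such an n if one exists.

n = 14

At n = 14: 14² + 7·14 + 29 = 323 = 17·19, which is composite.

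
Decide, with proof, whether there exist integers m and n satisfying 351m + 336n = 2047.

Both 351 and 336 are divisible by gcd(351, 336) = 3, hence so is any combination 351m + 336n.
However 2047 leaves remainder 1 on division by 3.
Hence no integers m, n satisfy the equation.

No such integers exist.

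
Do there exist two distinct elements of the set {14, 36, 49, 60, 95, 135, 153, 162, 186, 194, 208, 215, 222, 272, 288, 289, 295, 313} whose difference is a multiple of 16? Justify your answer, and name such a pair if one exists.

14 mod 16 = 14 and 222 mod 16 = 14, so 222 − 14 = 208 = 13·16.

The pair (14, 222) works.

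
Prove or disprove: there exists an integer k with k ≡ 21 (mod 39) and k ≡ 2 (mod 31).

k = 684

The moduli 39 and 31 are coprime, so by the Chinese Remainder Theorem a unique solution modulo 1209 exists.
Any solution of the first congruence is k = 21 + 39t; substituting into the second, 39t ≡ 2 − 21 ≡ 12 (mod 31).
39 ≡ 8 (mod 31), so this reads 8t ≡ 12 (mod 31). Since 8·4 = 32 = 1·31 + 1, the inverse of 8 mod 31 is 4.
Therefore t ≡ 4·12 = 48 ≡ 17 (mod 31).
Taking t = 17 gives k = 21 + 39·17 = 684.
Indeed 684 ≡ 21 (mod 39) and 684 ≡ 2 (mod 31).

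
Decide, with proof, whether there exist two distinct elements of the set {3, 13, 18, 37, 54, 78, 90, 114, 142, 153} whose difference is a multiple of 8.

13 mod 8 = 5 and 37 mod 8 = 5, so 37 − 13 = 24 = 3·8.

Yes: 13 and 37.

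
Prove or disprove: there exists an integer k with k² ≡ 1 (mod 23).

k = 22

k = 22 works: 22² = 484, and 484 − 1 = 483 = 21·23.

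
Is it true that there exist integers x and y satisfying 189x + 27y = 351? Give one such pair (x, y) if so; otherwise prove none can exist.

Every value of 189x + 27y is a multiple of gcd(189, 27) = 27; since 27 ∣ 351, solutions exist.
Dividing through by 27 reduces the equation to 7x + 1y = 13.
The coefficient of y is 1, so setting x = 0 and y = 13 already solves it.
Check: 189·0 + 27·13 = 0 + 351 = 351. ✓

x = 0, y = 13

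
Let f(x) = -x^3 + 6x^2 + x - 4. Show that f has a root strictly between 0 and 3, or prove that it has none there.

f(0) = -4 and f(3) = 26, which have opposite signs.
f is continuous everywhere (it is a polynomial), in particular on [0, 3].
By the Intermediate Value Theorem f must vanish at some point of (0, 3).

Such a root exists.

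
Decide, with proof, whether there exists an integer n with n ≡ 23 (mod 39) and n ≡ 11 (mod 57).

n = 296

Here gcd(39, 57) = 3, and both 23 and 11 leave remainder 2 mod 3, so the system is consistent.
Step through n = 23, 23 + 39, 23 + 2·39, …: the values 23, 62, 101, 140, 179, 218, 257, 296 reduce mod 57 to 23, 5, 44, 26, 8, 47, 29, 11. The value 296 hits 11.
Check: 296 mod 39 = 23, 296 mod 57 = 11. ✓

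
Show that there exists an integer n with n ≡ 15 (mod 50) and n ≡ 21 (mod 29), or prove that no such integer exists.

gcd(50, 29) = 1, so the Chinese Remainder Theorem guarantees exactly one residue class mod 1450 satisfying both.
Any solution of the first congruence is n = 15 + 50t; substituting into the second, 50t ≡ 21 − 15 ≡ 6 (mod 29).
50 ≡ 21 (mod 29), so this reads 21t ≡ 6 (mod 29). Invert 21 mod 29 by the Euclidean algorithm: 29 = 1·21 + 8, 21 = 2·8 + 5, 8 = 1·5 + 3, 5 = 1·3 + 2, 3 = 1·2 + 1, 2 = 2·1 + 0; back-substituting, 1 = 3 − 1·2 = 3 − (5 − 1·3) = −5 + 2·3 = −5 + 2·(8 − 1·5) = 2·8 − 3·5 = 2·8 − 3·(21 − 2·8) = −3·21 + 8·8 = −3·21 + 8·(29 − 1·21) = 8·29 − 11·21. Hence 21·(-11) ≡ 1, so 21⁻¹ ≡ -11 ≡ 18 (mod 29).
Therefore t ≡ 18·6 = 108 ≡ 21 (mod 29).
With t = 21: n = 15 + 50·21 = 1065.
Indeed 1065 ≡ 15 (mod 50) and 1065 ≡ 21 (mod 29).

n = 1065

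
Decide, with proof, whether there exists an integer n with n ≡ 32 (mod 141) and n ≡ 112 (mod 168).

Both moduli are multiples of 3 = gcd(141, 168), so any solution would satisfy n ≡ 32 and n ≡ 112 modulo 3 simultaneously.
These are incompatible: 32 − 112 = -80 is not divisible by 3.
Therefore no such n exists.

There is no such integer.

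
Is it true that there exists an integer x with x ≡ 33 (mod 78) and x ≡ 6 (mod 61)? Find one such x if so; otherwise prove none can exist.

x = 189

Since 78 and 61 share no common factor, CRT says the pair of congruences has a solution (unique mod 4758).
Write x = 33 + 78t and require 33 + 78t ≡ 6 (mod 61), i.e. 78t ≡ 34 (mod 61).
78 ≡ 17 (mod 61), so this reads 17t ≡ 34 (mod 61). Invert 17 mod 61 by the Euclidean algorithm: 61 = 3·17 + 10, 17 = 1·10 + 7, 10 = 1·7 + 3, 7 = 2·3 + 1, 3 = 3·1 + 0; back-substituting, 1 = 7 − 2·3 = 7 − 2·(10 − 1·7) = −2·10 + 3·7 = −2·10 + 3·(17 − 1·10) = 3·17 − 5·10 = 3·17 − 5·(61 − 3·17) = −5·61 + 18·17. Hence 17·18 ≡ 1, so 17⁻¹ ≡ 18 (mod 61).
Therefore t ≡ 18·34 = 612 ≡ 2 (mod 61).
With t = 2: x = 33 + 78·2 = 189.
Verify: 189 = 2·78 + 33 and 189 = 3·61 + 6. ✓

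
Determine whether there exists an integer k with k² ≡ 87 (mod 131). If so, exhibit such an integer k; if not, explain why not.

No, no such integer exists.

131 is prime, so by Euler's criterion 87 is a square mod 131 iff 87^((131−1)/2) = 87^65 ≡ 1 (mod 131).
Squaring successively (mod 131): 87^2 = 7569 ≡ 102; 87^4 ≡ 102² = 10404 ≡ 55; 87^8 ≡ 55² = 3025 ≡ 12; 87^16 ≡ 12² = 144 ≡ 13; 87^32 ≡ 13² = 169 ≡ 38; 87^64 ≡ 38² = 1444 ≡ 3.
Since 65 = 64 + 1, 87^65 ≡ 3 · 87; multiplying out mod 131: 3·87 = 261 ≡ 130. Thus 87^65 ≡ 130 ≡ −1 (mod 131).
By Euler's criterion 87 is a quadratic non-residue mod 131: no k satisfies k² ≡ 87 (mod 131).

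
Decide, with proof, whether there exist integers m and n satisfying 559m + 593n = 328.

Since gcd(559, 593) = 1, every integer is an integer combination of 559 and 593.
Dividing repeatedly: 593 = 1·559 + 34, 559 = 16·34 + 15, 34 = 2·15 + 4, 15 = 3·4 + 3, 4 = 1·3 + 1, 3 = 3·1 + 0.
Working back up the chain: 1 = 4 − 1·3 = 4 − (15 − 3·4) = −15 + 4·4 = −15 + 4·(34 − 2·15) = 4·34 − 9·15 = 4·34 − 9·(559 − 16·34) = −9·559 + 148·34 = −9·559 + 148·(593 − 1·559) = 148·593 − 157·559. So 559·(-157) + 593·148 = 1.
Multiplying through by 328: m = (-157)·328 = -51496, n = 148·328 = 48544 is a solution.
Shifting by a multiple of (593, −559) keeps it a solution: m = -51496 + 87·593 = 95, n = 48544 − 87·559 = -89.
Check: 559·95 + 593·(-89) = 53105 − 52777 = 328. ✓

m = 95, n = -89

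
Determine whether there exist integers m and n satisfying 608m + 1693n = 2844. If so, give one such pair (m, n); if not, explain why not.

m = 595, n = -212

Since gcd(608, 1693) = 1, every integer is an integer combination of 608 and 1693.
Run the Euclidean algorithm on 1693 and 608: 1693 = 2·608 + 477, 608 = 1·477 + 131, 477 = 3·131 + 84, 131 = 1·84 + 47, 84 = 1·47 + 37, 47 = 1·37 + 10, 37 = 3·10 + 7, 10 = 1·7 + 3, 7 = 2·3 + 1, 3 = 3·1 + 0.
Back-substituting, 1 = 7 − 2·3 = 7 − 2·(10 − 1·7) = −2·10 + 3·7 = −2·10 + 3·(37 − 3·10) = 3·37 − 11·10 = 3·37 − 11·(47 − 1·37) = −11·47 + 14·37 = −11·47 + 14·(84 − 1·47) = 14·84 − 25·47 = 14·84 − 25·(131 − 1·84) = −25·131 + 39·84 = −25·131 + 39·(477 − 3·131) = 39·477 − 142·131 = 39·477 − 142·(608 − 1·477) = −142·608 + 181·477 = −142·608 + 181·(1693 − 2·608) = 181·1693 − 504·608; that is, 608·(-504) + 1693·181 = 1.
Scaling by 2844 gives the particular solution (m, n) = (-1433376, 514764).
Shifting by a multiple of (1693, −608) keeps it a solution: m = -1433376 + 847·1693 = 595, n = 514764 − 847·608 = -212.
Check: 608·595 + 1693·(-212) = 361760 − 358916 = 2844. ✓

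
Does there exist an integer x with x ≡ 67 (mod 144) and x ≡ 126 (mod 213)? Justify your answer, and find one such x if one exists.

gcd(144, 213) = 3. If x ≡ 67 (mod 144) and x ≡ 126 (mod 213), then x ≡ 67 (mod 3) and x ≡ 126 (mod 3).
However 67 ≡ 1 and 126 ≡ 0 (mod 3), and 1 ≠ 0.
Hence the system has no solution.

There is no such integer.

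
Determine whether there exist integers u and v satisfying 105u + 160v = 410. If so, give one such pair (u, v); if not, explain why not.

Since gcd(105, 160) = 5 and 410 = 5·82, Bézout's identity guarantees a solution.
Dividing through by 5 reduces the equation to 21u + 32v = 82.
Euclidean algorithm: 32 = 1·21 + 11, 21 = 1·11 + 10, 11 = 1·10 + 1, 10 = 10·1 + 0.
Back-substituting, 1 = 11 − 1·10 = 11 − (21 − 1·11) = −21 + 2·11 = −21 + 2·(32 − 1·21) = 2·32 − 3·21; that is, 21·(-3) + 32·2 = 1.
Times 82: 21·(-246) + 32·164 = 82, so (-246, 164) solves it.
Adding 8·32 to u and subtracting 8·21 from v gives the tidier solution (10, -4).
Check: 105·10 + 160·(-4) = 1050 − 640 = 410. ✓

u = 10, v = -4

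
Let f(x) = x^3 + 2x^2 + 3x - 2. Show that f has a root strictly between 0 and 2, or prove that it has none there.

Such a root exists.

f(0) = -2 and f(2) = 20, which have opposite signs.
f is continuous everywhere (it is a polynomial), in particular on [0, 2].
By the Intermediate Value Theorem f must vanish at some point of (0, 2).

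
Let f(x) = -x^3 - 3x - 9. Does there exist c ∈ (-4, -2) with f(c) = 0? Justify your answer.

Evaluate at the endpoints: f(-4) = 67, f(-2) = 5 — same sign (positive).
f'(x) = -3x^2 - 3 has discriminant 0² − 4·(-3)·(-3) = -36 < 0, so f' has no real roots and is negative for every real x.
So f is strictly decreasing; between -4 and -2 its values lie between f(-4) = 67 and f(-2) = 5, all positive. Therefore f has no root in (-4, -2).

No.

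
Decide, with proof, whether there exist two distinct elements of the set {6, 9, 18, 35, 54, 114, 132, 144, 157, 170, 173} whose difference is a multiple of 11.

No, no such pair exists.

Reduce each element modulo 11: 6↦6, 9↦9, 18↦7, 35↦2, 54↦10, 114↦4, 132↦0, 144↦1, 157↦3, 170↦5, 173↦8.
No residue repeats among the 11 elements, so no pair has difference ≡ 0 (mod 11).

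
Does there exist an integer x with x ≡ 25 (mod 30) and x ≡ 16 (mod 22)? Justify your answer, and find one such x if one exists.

No such integer exists.

gcd(30, 22) = 2. If x ≡ 25 (mod 30) and x ≡ 16 (mod 22), then x ≡ 25 (mod 2) and x ≡ 16 (mod 2).
However 25 ≡ 1 and 16 ≡ 0 (mod 2), and 1 ≠ 0.
So no integer satisfies both congruences.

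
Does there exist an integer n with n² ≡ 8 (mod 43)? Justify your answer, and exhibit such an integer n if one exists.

43 is prime, so by Euler's criterion 8 is a square mod 43 iff 8^((43−1)/2) = 8^21 ≡ 1 (mod 43).
Squaring successively (mod 43): 8^2 = 64 ≡ 21; 8^4 ≡ 21² = 441 ≡ 11; 8^8 ≡ 11² = 121 ≡ 35; 8^16 ≡ 35² = 1225 ≡ 21.
Since 21 = 16 + 4 + 1, 8^21 ≡ 21 · 11 · 8; multiplying out mod 43: 21·11 = 231 ≡ 16, then 16·8 = 128 ≡ 42. Thus 8^21 ≡ 42 ≡ −1 (mod 43).
The value −1 means 8 is a non-residue modulo 43, so n² ≡ 8 (mod 43) is impossible.

No, no such integer exists.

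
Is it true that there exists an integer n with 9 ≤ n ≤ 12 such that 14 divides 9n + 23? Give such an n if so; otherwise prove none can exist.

For n = 9, 10, 11, 12 the values of 9n + 23 modulo 14 are 6, 1, 10, 5 respectively.
None is 0, so 14 never divides 9n + 23 on this range.

There is no such integer n in that range.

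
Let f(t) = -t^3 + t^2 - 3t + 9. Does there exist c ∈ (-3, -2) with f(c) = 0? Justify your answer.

No.

f(-3) = 54 and f(-2) = 27, both positive.
The derivative f'(t) = -3t^2 + 2t - 3 is a quadratic with discriminant 2² − 4·(-3)·(-3) = -32 < 0; it never vanishes, so it is always negative (sign of the leading coefficient).
Hence f is strictly decreasing on ℝ, and in particular on [-3, -2]. A strictly monotone function with same-sign endpoint values stays positive on the whole interval, so f has no zero in (-3, -2).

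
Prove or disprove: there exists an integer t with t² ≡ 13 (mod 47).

No, no such integer exists.

Apply Euler's criterion with the prime 47: 13 is a quadratic residue iff 13^23 ≡ 1 (mod 47), and a non-residue iff it is ≡ −1.
Squaring successively (mod 47): 13^2 = 169 ≡ 28; 13^4 ≡ 28² = 784 ≡ 32; 13^8 ≡ 32² = 1024 ≡ 37; 13^16 ≡ 37² = 1369 ≡ 6.
Since 23 = 16 + 4 + 2 + 1, 13^23 ≡ 6 · 32 · 28 · 13; multiplying out mod 47: 6·32 = 192 ≡ 4, then 4·28 = 112 ≡ 18, then 18·13 = 234 ≡ 46. Thus 13^23 ≡ 46 ≡ −1 (mod 47).
The value −1 means 13 is a non-residue modulo 47, so t² ≡ 13 (mod 47) is impossible.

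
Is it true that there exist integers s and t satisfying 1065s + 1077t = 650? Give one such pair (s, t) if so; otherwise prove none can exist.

Both 1065 and 1077 are divisible by gcd(1065, 1077) = 3, hence so is any combination 1065s + 1077t.
But 650 = 3·216 + 2, so 3 ∤ 650.
So the equation is unsolvable over ℤ.

No such integers exist.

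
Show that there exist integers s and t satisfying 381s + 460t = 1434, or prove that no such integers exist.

Since gcd(381, 460) = 1, every integer is an integer combination of 381 and 460.
Dividing repeatedly: 460 = 1·381 + 79, 381 = 4·79 + 65, 79 = 1·65 + 14, 65 = 4·14 + 9, 14 = 1·9 + 5, 9 = 1·5 + 4, 5 = 1·4 + 1, 4 = 4·1 + 0.
Back-substituting, 1 = 5 − 1·4 = 5 − (9 − 1·5) = −9 + 2·5 = −9 + 2·(14 − 1·9) = 2·14 − 3·9 = 2·14 − 3·(65 − 4·14) = −3·65 + 14·14 = −3·65 + 14·(79 − 1·65) = 14·79 − 17·65 = 14·79 − 17·(381 − 4·79) = −17·381 + 82·79 = −17·381 + 82·(460 − 1·381) = 82·460 − 99·381; that is, 381·(-99) + 460·82 = 1.
Scaling by 1434 gives the particular solution (s, t) = (-141966, 117588).
Adding 309·460 to s and subtracting 309·381 from t gives the tidier solution (174, -141).
Indeed 381·174 + 460·(-141) = 66294 − 64860 = 1434.

s = 174, t = -141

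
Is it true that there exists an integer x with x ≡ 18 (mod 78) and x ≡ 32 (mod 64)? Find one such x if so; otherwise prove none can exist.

x = 96

gcd(78, 64) = 2. A simultaneous solution exists iff 18 ≡ 32 (mod 2); here 18 mod 2 = 0 = 32 mod 2, so it does.
Step through x = 18, 18 + 78, 18 + 2·78, …: the values 18, 96 reduce mod 64 to 18, 32. The value 96 hits 32.
Check: 96 mod 78 = 18, 96 mod 64 = 32. ✓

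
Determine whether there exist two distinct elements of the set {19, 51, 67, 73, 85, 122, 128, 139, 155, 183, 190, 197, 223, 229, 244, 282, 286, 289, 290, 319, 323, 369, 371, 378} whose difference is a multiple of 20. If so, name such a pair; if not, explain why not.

Reduce each element mod 20: 19↦19, 51↦11, 67↦7, 73↦13, 85↦5, 122↦2, 128↦8, 139↦19, 155↦15, 183↦3, 190↦10, 197↦17, 223↦3, 229↦9, 244↦4, 282↦2, 286↦6, 289↦9, 290↦10, 319↦19, 323↦3, 369↦9, 371↦11, 378↦18. The residue 19 repeats (at 19 and 139), and 139 − 19 = 120 = 6·20.

Yes: 19 and 139.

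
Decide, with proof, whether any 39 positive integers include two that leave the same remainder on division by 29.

There are exactly 29 possible remainders on division by 29.
Since 39 > 29, two of the 39 integers must share a residue class by the pigeonhole principle; call them a and b.
That is, a and b leave the same remainder on division by 29, as claimed.

Yes, this is always true.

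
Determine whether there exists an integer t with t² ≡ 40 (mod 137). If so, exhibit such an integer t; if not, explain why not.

137 is prime, so by Euler's criterion 40 is a square mod 137 iff 40^((137−1)/2) = 40^68 ≡ 1 (mod 137).
Squaring successively (mod 137): 40^2 = 1600 ≡ 93; 40^4 ≡ 93² = 8649 ≡ 18; 40^8 ≡ 18² = 324 ≡ 50; 40^16 ≡ 50² = 2500 ≡ 34; 40^32 ≡ 34² = 1156 ≡ 60; 40^64 ≡ 60² = 3600 ≡ 38.
Since 68 = 64 + 4, 40^68 ≡ 38 · 18; multiplying out mod 137: 38·18 = 684 ≡ 136. Thus 40^68 ≡ 136 ≡ −1 (mod 137).
By Euler's criterion 40 is a quadratic non-residue mod 137: no t satisfies t² ≡ 40 (mod 137).

No such integer exists.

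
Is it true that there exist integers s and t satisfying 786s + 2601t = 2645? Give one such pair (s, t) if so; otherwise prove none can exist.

Any value of 786s + 2601t is a multiple of gcd(786, 2601) = 3.
But 2645 = 3·881 + 2, so 3 ∤ 2645.
So the equation is unsolvable over ℤ.

There are no such integers.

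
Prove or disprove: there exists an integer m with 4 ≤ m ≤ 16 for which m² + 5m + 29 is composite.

At m = 6: 6² + 5·6 + 29 = 95 = 5·19, which is composite.

m = 6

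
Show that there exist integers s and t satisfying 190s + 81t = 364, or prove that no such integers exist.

Since gcd(190, 81) = 1, every integer is an integer combination of 190 and 81.
Run the Euclidean algorithm on 190 and 81: 190 = 2·81 + 28, 81 = 2·28 + 25, 28 = 1·25 + 3, 25 = 8·3 + 1, 3 = 3·1 + 0.
Unwinding: 1 = 25 − 8·3 = 25 − 8·(28 − 1·25) = −8·28 + 9·25 = −8·28 + 9·(81 − 2·28) = 9·81 − 26·28 = 9·81 − 26·(190 − 2·81) = −26·190 + 61·81, i.e. 190·(-26) + 81·61 = 1.
Scaling by 364 gives the particular solution (s, t) = (-9464, 22204).
Adding 117·81 to s and subtracting 117·190 from t gives the tidier solution (13, -26).
Indeed 190·13 + 81·(-26) = 2470 − 2106 = 364.

s = 13, t = -26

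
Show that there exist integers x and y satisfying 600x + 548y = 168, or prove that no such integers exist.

Since gcd(600, 548) = 4 and 168 = 4·42, Bézout's identity guarantees a solution.
Dividing through by 4 reduces the equation to 150x + 137y = 42.
Euclidean algorithm: 150 = 1·137 + 13, 137 = 10·13 + 7, 13 = 1·7 + 6, 7 = 1·6 + 1, 6 = 6·1 + 0.
Working back up the chain: 1 = 7 − 1·6 = 7 − (13 − 1·7) = −13 + 2·7 = −13 + 2·(137 − 10·13) = 2·137 − 21·13 = 2·137 − 21·(150 − 1·137) = −21·150 + 23·137. So 150·(-21) + 137·23 = 1.
Multiplying through by 42: x = (-21)·42 = -882, y = 23·42 = 966 is a solution.
The general solution is x = -882 + 137k, y = 966 − 150k; taking k = 7 gives the smaller pair x = 77, y = -84.
Check: 600·77 + 548·(-84) = 46200 − 46032 = 168. ✓

x = 77, y = -84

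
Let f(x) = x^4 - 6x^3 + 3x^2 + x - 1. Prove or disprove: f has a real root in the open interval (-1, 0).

f(-1) = 8 and f(0) = -1, which have opposite signs.
f is continuous everywhere (it is a polynomial), in particular on [-1, 0].
By the Intermediate Value Theorem f must vanish at some point of (-1, 0).

Such a root exists.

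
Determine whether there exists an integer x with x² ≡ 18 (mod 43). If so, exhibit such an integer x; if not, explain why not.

43 is prime, so by Euler's criterion 18 is a square mod 43 iff 18^((43−1)/2) = 18^21 ≡ 1 (mod 43).
Squaring successively (mod 43): 18^2 = 324 ≡ 23; 18^4 ≡ 23² = 529 ≡ 13; 18^8 ≡ 13² = 169 ≡ 40; 18^16 ≡ 40² = 1600 ≡ 9.
Since 21 = 16 + 4 + 1, 18^21 ≡ 9 · 13 · 18; multiplying out mod 43: 9·13 = 117 ≡ 31, then 31·18 = 558 ≡ 42. Thus 18^21 ≡ 42 ≡ −1 (mod 43).
The value −1 means 18 is a non-residue modulo 43, so x² ≡ 18 (mod 43) is impossible.

There is no such integer.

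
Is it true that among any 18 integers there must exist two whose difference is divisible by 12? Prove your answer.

Yes.

There are exactly 12 possible remainders on division by 12.
Placing 18 integers into 12 classes, some class receives at least two — say a and b.
Then a ≡ b (mod 12), i.e. 12 ∣ (a − b).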